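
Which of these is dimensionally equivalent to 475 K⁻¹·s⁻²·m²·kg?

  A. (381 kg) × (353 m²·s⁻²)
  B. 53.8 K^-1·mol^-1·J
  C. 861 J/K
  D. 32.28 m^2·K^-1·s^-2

C.

Reference: kg·m²·s⁻²·K⁻¹.
Each option:
  A. [kg] · [m²·s⁻²] = kg·m²·s⁻²
  B. J·mol⁻¹·K⁻¹ = N·m·mol⁻¹·K⁻¹ = kg·m²·s⁻²·K⁻¹·mol⁻¹
  C. J·K⁻¹ = N·m·K⁻¹ = kg·m²·s⁻²·K⁻¹  ← same
  D. m²·s⁻²·K⁻¹
Only C. matches kg·m²·s⁻²·K⁻¹.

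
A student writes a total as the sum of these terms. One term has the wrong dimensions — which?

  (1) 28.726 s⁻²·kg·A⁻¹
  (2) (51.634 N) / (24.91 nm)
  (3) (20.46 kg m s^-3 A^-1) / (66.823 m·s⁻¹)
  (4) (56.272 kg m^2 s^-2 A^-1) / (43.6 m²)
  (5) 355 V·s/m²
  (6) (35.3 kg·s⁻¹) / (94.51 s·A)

(2)

In SI base units:
  (1) kg·s⁻²·A⁻¹
  (2) [kg·m·s⁻²] / [m] = kg·s⁻²
  (3) [kg·m·s⁻³·A⁻¹] / [m·s⁻¹] = kg·s⁻²·A⁻¹
  (4) [kg·m²·s⁻²·A⁻¹] / [m²] = kg·s⁻²·A⁻¹
  (5) V·s·m⁻² = J·C⁻¹·s·m⁻² = kg·s⁻²·A⁻¹
  (6) [kg·s⁻¹] / [s·A] = kg·s⁻²·A⁻¹
All reduce to kg·s⁻²·A⁻¹ except (2), which is kg·s⁻².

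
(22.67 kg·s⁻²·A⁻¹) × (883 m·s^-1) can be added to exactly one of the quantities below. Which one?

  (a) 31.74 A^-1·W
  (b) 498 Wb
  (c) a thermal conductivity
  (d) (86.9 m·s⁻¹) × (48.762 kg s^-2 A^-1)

(d)

Reference: [kg·s⁻²·A⁻¹] · [m·s⁻¹] = kg·m·s⁻³·A⁻¹.
Each option:
  (a) W·A⁻¹ = J·s⁻¹·A⁻¹ = kg·m²·s⁻³·A⁻¹
  (b) Wb = V·s = kg·m²·s⁻²·A⁻¹
  (c) [thermal conductivity] = kg·m·s⁻³·K⁻¹
  (d) [m·s⁻¹] · [kg·s⁻²·A⁻¹] = kg·m·s⁻³·A⁻¹  ← same
Only (d) matches kg·m·s⁻³·A⁻¹.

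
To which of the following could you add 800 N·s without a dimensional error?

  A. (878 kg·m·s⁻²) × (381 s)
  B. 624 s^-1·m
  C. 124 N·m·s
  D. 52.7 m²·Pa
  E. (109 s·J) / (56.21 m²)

Reference: N·s = kg·m·s⁻²·s = kg·m·s⁻¹.
Each option:
  A. [kg·m·s⁻²] · [s] = kg·m·s⁻¹  ← same
  B. m·s⁻¹
  C. N·m·s = kg·m·s⁻²·m·s = kg·m²·s⁻¹
  D. Pa·m² = N·m⁻²·m² = kg·m·s⁻²
  E. [kg·m²·s⁻¹] / [m²] = kg·s⁻¹
Only A. matches kg·m·s⁻¹.

A.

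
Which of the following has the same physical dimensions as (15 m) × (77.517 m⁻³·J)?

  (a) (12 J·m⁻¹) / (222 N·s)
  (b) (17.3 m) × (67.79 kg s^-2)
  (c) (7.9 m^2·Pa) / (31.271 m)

(c)

Reference: [m] · [kg·m⁻¹·s⁻²] = kg·s⁻².
Each option:
  (a) [kg·m·s⁻²] / [kg·m·s⁻¹] = s⁻¹
  (b) [m] · [kg·s⁻²] = kg·m·s⁻²
  (c) [kg·m·s⁻²] / [m] = kg·s⁻²  ← same
Only (c) matches kg·s⁻².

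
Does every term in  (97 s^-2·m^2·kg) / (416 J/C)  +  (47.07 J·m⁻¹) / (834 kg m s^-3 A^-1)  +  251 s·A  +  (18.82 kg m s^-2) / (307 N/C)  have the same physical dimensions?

In SI base units:
  (97 s^-2·m^2·kg) / (416 J/C):  [kg·m²·s⁻²] / [kg·m²·s⁻³·A⁻¹] = s·A
  (47.07 J·m⁻¹) / (834 kg m s^-3 A^-1):  [kg·m·s⁻²] / [kg·m·s⁻³·A⁻¹] = s·A
  251 s·A:  A·s = s·A
  (18.82 kg m s^-2) / (307 N/C):  [kg·m·s⁻²] / [kg·m·s⁻³·A⁻¹] = s·A
Every term reduces to s·A.

Yes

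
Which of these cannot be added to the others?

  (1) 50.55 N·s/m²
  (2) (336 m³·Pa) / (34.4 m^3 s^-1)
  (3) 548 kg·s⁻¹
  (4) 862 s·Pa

In SI base units:
  (1) N·s·m⁻² = kg·m·s⁻²·s·m⁻² = kg·m⁻¹·s⁻¹
  (2) [kg·m²·s⁻²] / [m³·s⁻¹] = kg·m⁻¹·s⁻¹
  (3) kg·s⁻¹
  (4) Pa·s = N·m⁻²·s = kg·m⁻¹·s⁻¹
All reduce to kg·m⁻¹·s⁻¹ except (3), which is kg·s⁻¹.

(3)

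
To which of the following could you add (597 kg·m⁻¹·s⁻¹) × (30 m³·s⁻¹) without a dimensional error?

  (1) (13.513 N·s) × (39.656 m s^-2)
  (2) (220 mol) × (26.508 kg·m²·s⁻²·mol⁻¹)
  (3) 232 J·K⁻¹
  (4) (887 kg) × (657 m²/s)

Reference: [kg·m⁻¹·s⁻¹] · [m³·s⁻¹] = kg·m²·s⁻².
Each option:
  (1) [kg·m·s⁻¹] · [m·s⁻²] = kg·m²·s⁻³
  (2) [mol] · [kg·m²·s⁻²·mol⁻¹] = kg·m²·s⁻²  ← same
  (3) J·K⁻¹ = N·m·K⁻¹ = kg·m²·s⁻²·K⁻¹
  (4) [kg] · [m²·s⁻¹] = kg·m²·s⁻¹
Only (2) matches kg·m²·s⁻².

(2)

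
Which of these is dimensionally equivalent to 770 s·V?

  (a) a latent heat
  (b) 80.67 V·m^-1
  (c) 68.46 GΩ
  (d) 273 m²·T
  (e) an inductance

Reference: V·s = J·C⁻¹·s = kg·m²·s⁻²·A⁻¹.
Each option:
  (a) [latent heat] = m²·s⁻²
  (b) V·m⁻¹ = J·C⁻¹·m⁻¹ = kg·m·s⁻³·A⁻¹
  (c) Ω = V·A⁻¹ = kg·m²·s⁻³·A⁻²
  (d) T·m² = Wb·m⁻²·m² = kg·m²·s⁻²·A⁻¹  ← same
  (e) [inductance] = kg·m²·s⁻²·A⁻²
Only (d) matches kg·m²·s⁻²·A⁻¹.

(d)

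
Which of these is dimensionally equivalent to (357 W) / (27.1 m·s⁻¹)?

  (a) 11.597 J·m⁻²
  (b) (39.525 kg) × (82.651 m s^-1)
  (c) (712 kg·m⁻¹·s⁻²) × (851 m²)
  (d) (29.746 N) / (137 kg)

Reference: [kg·m²·s⁻³] / [m·s⁻¹] = kg·m·s⁻².
Each option:
  (a) J·m⁻² = N·m·m⁻² = kg·s⁻²
  (b) [kg] · [m·s⁻¹] = kg·m·s⁻¹
  (c) [kg·m⁻¹·s⁻²] · [m²] = kg·m·s⁻²  ← same
  (d) [kg·m·s⁻²] / [kg] = m·s⁻²
Only (c) matches kg·m·s⁻².

(c)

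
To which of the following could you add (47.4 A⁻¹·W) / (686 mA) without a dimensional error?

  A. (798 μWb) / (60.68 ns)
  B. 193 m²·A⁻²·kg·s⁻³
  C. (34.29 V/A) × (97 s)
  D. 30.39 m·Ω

Reference: [kg·m²·s⁻³·A⁻¹] / [A] = kg·m²·s⁻³·A⁻².
Each option:
  A. [kg·m²·s⁻²·A⁻¹] / [s] = kg·m²·s⁻³·A⁻¹
  B. kg·m²·s⁻³·A⁻²  ← same
  C. [kg·m²·s⁻³·A⁻²] · [s] = kg·m²·s⁻²·A⁻²
  D. Ω·m = V·A⁻¹·m = kg·m³·s⁻³·A⁻²
Only B. matches kg·m²·s⁻³·A⁻².

B.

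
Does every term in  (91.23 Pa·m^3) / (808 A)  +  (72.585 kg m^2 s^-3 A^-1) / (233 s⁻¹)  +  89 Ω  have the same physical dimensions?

Dimensions:
  (91.23 Pa·m^3) / (808 A):  [kg·m²·s⁻²] / [A] = kg·m²·s⁻²·A⁻¹
  (72.585 kg m^2 s^-3 A^-1) / (233 s⁻¹):  [kg·m²·s⁻³·A⁻¹] / [s⁻¹] = kg·m²·s⁻²·A⁻¹
  89 Ω:  Ω = V·A⁻¹ = kg·m²·s⁻³·A⁻²
The terms do not share a single dimension (kg·m²·s⁻²·A⁻¹ vs kg·m²·s⁻³·A⁻²).

No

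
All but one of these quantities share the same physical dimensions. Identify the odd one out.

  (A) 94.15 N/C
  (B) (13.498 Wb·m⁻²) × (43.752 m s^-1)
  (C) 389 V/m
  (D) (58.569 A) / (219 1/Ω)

(D)

Work out the base dimensions of each:
  (A) N·C⁻¹ = kg·m·s⁻²·(s·A)⁻¹ = kg·m·s⁻³·A⁻¹
  (B) [kg·s⁻²·A⁻¹] · [m·s⁻¹] = kg·m·s⁻³·A⁻¹
  (C) V·m⁻¹ = J·C⁻¹·m⁻¹ = kg·m·s⁻³·A⁻¹
  (D) [A] / [kg⁻¹·m⁻²·s³·A²] = kg·m²·s⁻³·A⁻¹
All reduce to kg·m·s⁻³·A⁻¹ except (D), which is kg·m²·s⁻³·A⁻¹.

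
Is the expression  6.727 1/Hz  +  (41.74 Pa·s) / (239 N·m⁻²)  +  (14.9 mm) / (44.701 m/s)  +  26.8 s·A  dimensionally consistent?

No

Expand each in SI base units:
  6.727 1/Hz:  Hz⁻¹ = (s⁻¹)⁻¹ = s
  (41.74 Pa·s) / (239 N·m⁻²):  [kg·m⁻¹·s⁻¹] / [kg·m⁻¹·s⁻²] = s
  (14.9 mm) / (44.701 m/s):  [m] / [m·s⁻¹] = s
  26.8 s·A:  A·s = s·A
The terms do not share a single dimension (s vs s·A).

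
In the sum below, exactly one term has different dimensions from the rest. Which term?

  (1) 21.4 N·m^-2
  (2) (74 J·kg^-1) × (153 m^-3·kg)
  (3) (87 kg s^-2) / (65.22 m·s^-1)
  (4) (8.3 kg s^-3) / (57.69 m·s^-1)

Dimensions:
  (1) N·m⁻² = kg·m·s⁻²·m⁻² = kg·m⁻¹·s⁻²
  (2) [m²·s⁻²] · [kg·m⁻³] = kg·m⁻¹·s⁻²
  (3) [kg·s⁻²] / [m·s⁻¹] = kg·m⁻¹·s⁻¹
  (4) [kg·s⁻³] / [m·s⁻¹] = kg·m⁻¹·s⁻²
All reduce to kg·m⁻¹·s⁻² except (3), which is kg·m⁻¹·s⁻¹.

(3)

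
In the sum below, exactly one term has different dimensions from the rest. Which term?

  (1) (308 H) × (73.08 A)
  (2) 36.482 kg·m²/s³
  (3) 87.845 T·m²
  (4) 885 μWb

(2)

Expand each in SI base units:
  (1) [kg·m²·s⁻²·A⁻²] · [A] = kg·m²·s⁻²·A⁻¹
  (2) kg·m²·s⁻³
  (3) T·m² = Wb·m⁻²·m² = kg·m²·s⁻²·A⁻¹
  (4) Wb = V·s = kg·m²·s⁻²·A⁻¹
All reduce to kg·m²·s⁻²·A⁻¹ except (2), which is kg·m²·s⁻³.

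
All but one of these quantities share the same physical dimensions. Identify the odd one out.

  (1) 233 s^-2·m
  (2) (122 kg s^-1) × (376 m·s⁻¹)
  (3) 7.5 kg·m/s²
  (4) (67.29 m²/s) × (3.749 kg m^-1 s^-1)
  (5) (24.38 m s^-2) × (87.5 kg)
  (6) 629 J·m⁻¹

(1)

Reduce each to base SI dimensions:
  (1) m·s⁻²
  (2) [kg·s⁻¹] · [m·s⁻¹] = kg·m·s⁻²
  (3) kg·m·s⁻²
  (4) [m²·s⁻¹] · [kg·m⁻¹·s⁻¹] = kg·m·s⁻²
  (5) [m·s⁻²] · [kg] = kg·m·s⁻²
  (6) J·m⁻¹ = N·m·m⁻¹ = kg·m·s⁻²
All reduce to kg·m·s⁻² except (1), which is m·s⁻².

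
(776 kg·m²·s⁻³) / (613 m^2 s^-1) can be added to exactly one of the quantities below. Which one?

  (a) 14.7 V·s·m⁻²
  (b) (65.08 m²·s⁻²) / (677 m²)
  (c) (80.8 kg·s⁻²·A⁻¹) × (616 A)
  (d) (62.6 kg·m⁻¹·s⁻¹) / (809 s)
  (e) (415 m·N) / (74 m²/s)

(c)

Reference: [kg·m²·s⁻³] / [m²·s⁻¹] = kg·s⁻².
Each option:
  (a) V·s·m⁻² = J·C⁻¹·s·m⁻² = kg·s⁻²·A⁻¹
  (b) [m²·s⁻²] / [m²] = s⁻²
  (c) [kg·s⁻²·A⁻¹] · [A] = kg·s⁻²  ← same
  (d) [kg·m⁻¹·s⁻¹] / [s] = kg·m⁻¹·s⁻²
  (e) [kg·m²·s⁻²] / [m²·s⁻¹] = kg·s⁻¹
Only (c) matches kg·s⁻².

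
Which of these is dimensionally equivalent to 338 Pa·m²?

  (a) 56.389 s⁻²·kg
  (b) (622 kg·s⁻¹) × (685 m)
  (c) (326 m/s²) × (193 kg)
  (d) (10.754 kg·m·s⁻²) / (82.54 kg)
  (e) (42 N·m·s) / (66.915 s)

Reference: Pa·m² = N·m⁻²·m² = kg·m·s⁻².
Each option:
  (a) kg·s⁻²
  (b) [kg·s⁻¹] · [m] = kg·m·s⁻¹
  (c) [m·s⁻²] · [kg] = kg·m·s⁻²  ← same
  (d) [kg·m·s⁻²] / [kg] = m·s⁻²
  (e) [kg·m²·s⁻¹] / [s] = kg·m²·s⁻²
Only (c) matches kg·m·s⁻².

(c)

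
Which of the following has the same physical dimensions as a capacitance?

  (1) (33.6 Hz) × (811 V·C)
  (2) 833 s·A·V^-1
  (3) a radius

(2)

Reference: [capacitance] = kg⁻¹·m⁻²·s⁴·A².
Each option:
  (1) [s⁻¹] · [kg·m²·s⁻²] = kg·m²·s⁻³
  (2) A·s·V⁻¹ = A·s·(J·C⁻¹)⁻¹ = kg⁻¹·m⁻²·s⁴·A²  ← same
  (3) [radius] = m
Only (2) matches kg⁻¹·m⁻²·s⁴·A².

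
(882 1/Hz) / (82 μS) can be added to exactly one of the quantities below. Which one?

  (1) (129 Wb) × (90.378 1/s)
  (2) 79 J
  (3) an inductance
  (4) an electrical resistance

(3)

Reference: [s] / [kg⁻¹·m⁻²·s³·A²] = kg·m²·s⁻²·A⁻².
Each option:
  (1) [kg·m²·s⁻²·A⁻¹] · [s⁻¹] = kg·m²·s⁻³·A⁻¹
  (2) J = N·m = kg·m²·s⁻²
  (3) [inductance] = kg·m²·s⁻²·A⁻²  ← same
  (4) [electrical resistance] = kg·m²·s⁻³·A⁻²
Only (3) matches kg·m²·s⁻²·A⁻².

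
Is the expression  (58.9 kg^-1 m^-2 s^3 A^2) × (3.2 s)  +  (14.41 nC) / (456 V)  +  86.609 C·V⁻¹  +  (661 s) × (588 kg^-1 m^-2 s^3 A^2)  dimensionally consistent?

Expand each in SI base units:
  (58.9 kg^-1 m^-2 s^3 A^2) × (3.2 s):  [kg⁻¹·m⁻²·s³·A²] · [s] = kg⁻¹·m⁻²·s⁴·A²
  (14.41 nC) / (456 V):  [s·A] / [kg·m²·s⁻³·A⁻¹] = kg⁻¹·m⁻²·s⁴·A²
  86.609 C·V⁻¹:  C·V⁻¹ = s·A·(J·C⁻¹)⁻¹ = kg⁻¹·m⁻²·s⁴·A²
  (661 s) × (588 kg^-1 m^-2 s^3 A^2):  [s] · [kg⁻¹·m⁻²·s³·A²] = kg⁻¹·m⁻²·s⁴·A²
Every term reduces to kg⁻¹·m⁻²·s⁴·A².

Yes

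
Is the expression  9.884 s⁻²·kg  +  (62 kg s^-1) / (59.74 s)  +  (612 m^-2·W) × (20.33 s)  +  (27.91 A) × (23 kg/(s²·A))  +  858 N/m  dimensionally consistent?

Expand each in SI base units:
  9.884 s⁻²·kg:  kg·s⁻²
  (62 kg s^-1) / (59.74 s):  [kg·s⁻¹] / [s] = kg·s⁻²
  (612 m^-2·W) × (20.33 s):  [kg·s⁻³] · [s] = kg·s⁻²
  (27.91 A) × (23 kg/(s²·A)):  [A] · [kg·s⁻²·A⁻¹] = kg·s⁻²
  858 N/m:  N·m⁻¹ = kg·m·s⁻²·m⁻¹ = kg·s⁻²
Every term reduces to kg·s⁻².

Yes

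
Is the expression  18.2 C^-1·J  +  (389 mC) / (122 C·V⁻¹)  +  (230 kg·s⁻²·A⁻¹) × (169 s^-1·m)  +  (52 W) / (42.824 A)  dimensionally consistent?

Work out the base dimensions of each:
  18.2 C^-1·J:  J·C⁻¹ = N·m·(s·A)⁻¹ = kg·m²·s⁻³·A⁻¹
  (389 mC) / (122 C·V⁻¹):  [s·A] / [kg⁻¹·m⁻²·s⁴·A²] = kg·m²·s⁻³·A⁻¹
  (230 kg·s⁻²·A⁻¹) × (169 s^-1·m):  [kg·s⁻²·A⁻¹] · [m·s⁻¹] = kg·m·s⁻³·A⁻¹
  (52 W) / (42.824 A):  [kg·m²·s⁻³] / [A] = kg·m²·s⁻³·A⁻¹
The terms do not share a single dimension (kg·m²·s⁻³·A⁻¹ vs kg·m·s⁻³·A⁻¹).

No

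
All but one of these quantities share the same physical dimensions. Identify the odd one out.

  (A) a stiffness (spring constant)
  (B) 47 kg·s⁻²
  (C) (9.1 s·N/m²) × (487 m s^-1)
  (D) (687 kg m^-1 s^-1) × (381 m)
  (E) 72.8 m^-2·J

In SI base units:
  (A) [stiffness (spring constant)] = kg·s⁻²
  (B) kg·s⁻²
  (C) [kg·m⁻¹·s⁻¹] · [m·s⁻¹] = kg·s⁻²
  (D) [kg·m⁻¹·s⁻¹] · [m] = kg·s⁻¹
  (E) J·m⁻² = N·m·m⁻² = kg·s⁻²
All reduce to kg·s⁻² except (D), which is kg·s⁻¹.

(D)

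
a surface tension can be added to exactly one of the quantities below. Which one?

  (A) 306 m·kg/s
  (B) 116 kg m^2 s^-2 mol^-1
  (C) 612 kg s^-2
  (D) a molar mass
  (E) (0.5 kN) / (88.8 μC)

(C)

Reference: [surface tension] = kg·s⁻².
Each option:
  (A) kg·m·s⁻¹
  (B) kg·m²·s⁻²·mol⁻¹
  (C) kg·s⁻²  ← same
  (D) [molar mass] = kg·mol⁻¹
  (E) [kg·m·s⁻²] / [s·A] = kg·m·s⁻³·A⁻¹
Only (C) matches kg·s⁻².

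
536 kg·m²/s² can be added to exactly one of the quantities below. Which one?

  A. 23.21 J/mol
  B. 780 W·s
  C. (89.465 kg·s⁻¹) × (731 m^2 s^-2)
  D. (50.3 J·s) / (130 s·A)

Reference: kg·m²·s⁻².
Each option:
  A. J·mol⁻¹ = N·m·mol⁻¹ = kg·m²·s⁻²·mol⁻¹
  B. W·s = J·s⁻¹·s = kg·m²·s⁻²  ← same
  C. [kg·s⁻¹] · [m²·s⁻²] = kg·m²·s⁻³
  D. [kg·m²·s⁻¹] / [s·A] = kg·m²·s⁻²·A⁻¹
Only B. matches kg·m²·s⁻².

B.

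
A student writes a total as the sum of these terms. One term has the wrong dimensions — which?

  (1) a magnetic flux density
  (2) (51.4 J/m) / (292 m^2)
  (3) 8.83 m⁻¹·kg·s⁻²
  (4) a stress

In SI base units:
  (1) [magnetic flux density] = kg·s⁻²·A⁻¹
  (2) [kg·m·s⁻²] / [m²] = kg·m⁻¹·s⁻²
  (3) kg·m⁻¹·s⁻²
  (4) [stress] = kg·m⁻¹·s⁻²
All reduce to kg·m⁻¹·s⁻² except (1), which is kg·s⁻²·A⁻¹.

(1)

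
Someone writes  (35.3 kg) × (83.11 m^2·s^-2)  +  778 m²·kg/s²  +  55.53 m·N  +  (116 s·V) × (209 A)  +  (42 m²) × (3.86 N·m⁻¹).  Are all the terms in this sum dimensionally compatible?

Dimensions:
  (35.3 kg) × (83.11 m^2·s^-2):  [kg] · [m²·s⁻²] = kg·m²·s⁻²
  778 m²·kg/s²:  kg·m²·s⁻²
  55.53 m·N:  N·m = kg·m·s⁻²·m = kg·m²·s⁻²
  (116 s·V) × (209 A):  [kg·m²·s⁻²·A⁻¹] · [A] = kg·m²·s⁻²
  (42 m²) × (3.86 N·m⁻¹):  [m²] · [kg·s⁻²] = kg·m²·s⁻²
Every term reduces to kg·m²·s⁻².

Yes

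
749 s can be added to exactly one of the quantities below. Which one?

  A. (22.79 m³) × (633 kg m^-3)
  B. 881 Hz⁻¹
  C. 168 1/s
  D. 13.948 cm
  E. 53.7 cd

B.

Reference: s.
Each option:
  A. [m³] · [kg·m⁻³] = kg
  B. Hz⁻¹ = (s⁻¹)⁻¹ = s  ← same
  C. s⁻¹
  D. m
  E. cd
Only B. matches s.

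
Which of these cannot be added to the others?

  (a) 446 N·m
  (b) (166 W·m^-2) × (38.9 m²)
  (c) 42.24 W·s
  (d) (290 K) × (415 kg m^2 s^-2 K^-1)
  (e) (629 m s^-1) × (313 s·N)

Reduce each to base SI dimensions:
  (a) N·m = kg·m·s⁻²·m = kg·m²·s⁻²
  (b) [kg·s⁻³] · [m²] = kg·m²·s⁻³
  (c) W·s = J·s⁻¹·s = kg·m²·s⁻²
  (d) [K] · [kg·m²·s⁻²·K⁻¹] = kg·m²·s⁻²
  (e) [m·s⁻¹] · [kg·m·s⁻¹] = kg·m²·s⁻²
All reduce to kg·m²·s⁻² except (b), which is kg·m²·s⁻³.

(b)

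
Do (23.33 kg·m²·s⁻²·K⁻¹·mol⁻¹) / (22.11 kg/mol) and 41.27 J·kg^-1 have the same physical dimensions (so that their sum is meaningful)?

Work out the base dimensions of each:
  (23.33 kg·m²·s⁻²·K⁻¹·mol⁻¹) / (22.11 kg/mol):  [kg·m²·s⁻²·K⁻¹·mol⁻¹] / [kg·mol⁻¹] = m²·s⁻²·K⁻¹
  41.27 J·kg^-1:  J·kg⁻¹ = N·m·kg⁻¹ = m²·s⁻²
m²·s⁻²·K⁻¹ ≠ m²·s⁻², so they cannot be added.

No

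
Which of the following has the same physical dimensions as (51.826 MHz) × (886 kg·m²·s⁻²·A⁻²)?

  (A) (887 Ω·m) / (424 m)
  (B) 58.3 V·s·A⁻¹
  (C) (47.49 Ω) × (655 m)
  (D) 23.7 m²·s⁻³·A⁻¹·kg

Reference: [s⁻¹] · [kg·m²·s⁻²·A⁻²] = kg·m²·s⁻³·A⁻².
Each option:
  (A) [kg·m³·s⁻³·A⁻²] / [m] = kg·m²·s⁻³·A⁻²  ← same
  (B) V·s·A⁻¹ = J·C⁻¹·s·A⁻¹ = kg·m²·s⁻²·A⁻²
  (C) [kg·m²·s⁻³·A⁻²] · [m] = kg·m³·s⁻³·A⁻²
  (D) kg·m²·s⁻³·A⁻¹
Only (A) matches kg·m²·s⁻³·A⁻².

(A)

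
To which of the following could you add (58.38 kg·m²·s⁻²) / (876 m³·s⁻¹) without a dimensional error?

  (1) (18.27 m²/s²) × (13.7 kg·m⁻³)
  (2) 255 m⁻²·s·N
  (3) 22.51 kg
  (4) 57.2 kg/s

(2)

Reference: [kg·m²·s⁻²] / [m³·s⁻¹] = kg·m⁻¹·s⁻¹.
Each option:
  (1) [m²·s⁻²] · [kg·m⁻³] = kg·m⁻¹·s⁻²
  (2) N·s·m⁻² = kg·m·s⁻²·s·m⁻² = kg·m⁻¹·s⁻¹  ← same
  (3) kg
  (4) kg·s⁻¹
Only (2) matches kg·m⁻¹·s⁻¹.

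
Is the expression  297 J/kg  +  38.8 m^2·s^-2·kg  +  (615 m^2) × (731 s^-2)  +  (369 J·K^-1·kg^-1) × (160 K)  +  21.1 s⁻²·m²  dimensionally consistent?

Work out the base dimensions of each:
  297 J/kg:  J·kg⁻¹ = N·m·kg⁻¹ = m²·s⁻²
  38.8 m^2·s^-2·kg:  kg·m²·s⁻²
  (615 m^2) × (731 s^-2):  [m²] · [s⁻²] = m²·s⁻²
  (369 J·K^-1·kg^-1) × (160 K):  [m²·s⁻²·K⁻¹] · [K] = m²·s⁻²
  21.1 s⁻²·m²:  m²·s⁻²
The terms do not share a single dimension (kg·m²·s⁻² vs m²·s⁻²).

No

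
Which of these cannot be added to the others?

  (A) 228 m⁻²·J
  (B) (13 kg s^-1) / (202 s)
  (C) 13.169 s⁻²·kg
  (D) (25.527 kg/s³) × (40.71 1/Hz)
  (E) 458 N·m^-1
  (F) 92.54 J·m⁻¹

Work out the base dimensions of each:
  (A) J·m⁻² = N·m·m⁻² = kg·s⁻²
  (B) [kg·s⁻¹] / [s] = kg·s⁻²
  (C) kg·s⁻²
  (D) [kg·s⁻³] · [s] = kg·s⁻²
  (E) N·m⁻¹ = kg·m·s⁻²·m⁻¹ = kg·s⁻²
  (F) J·m⁻¹ = N·m·m⁻¹ = kg·m·s⁻²
All reduce to kg·s⁻² except (F), which is kg·m·s⁻².

(F)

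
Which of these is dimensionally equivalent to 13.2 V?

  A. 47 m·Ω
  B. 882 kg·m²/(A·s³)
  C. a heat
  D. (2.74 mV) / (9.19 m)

Reference: V = J·C⁻¹ = kg·m²·s⁻³·A⁻¹.
Each option:
  A. Ω·m = V·A⁻¹·m = kg·m³·s⁻³·A⁻²
  B. kg·m²·s⁻³·A⁻¹  ← same
  C. [heat] = kg·m²·s⁻²
  D. [kg·m²·s⁻³·A⁻¹] / [m] = kg·m·s⁻³·A⁻¹
Only B. matches kg·m²·s⁻³·A⁻¹.

B.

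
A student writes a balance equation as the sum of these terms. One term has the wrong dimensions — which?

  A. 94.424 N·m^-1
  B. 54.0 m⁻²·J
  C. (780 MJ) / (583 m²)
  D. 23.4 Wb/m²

Expand each in SI base units:
  A. N·m⁻¹ = kg·m·s⁻²·m⁻¹ = kg·s⁻²
  B. J·m⁻² = N·m·m⁻² = kg·s⁻²
  C. [kg·m²·s⁻²] / [m²] = kg·s⁻²
  D. Wb·m⁻² = V·s·m⁻² = kg·s⁻²·A⁻¹
All reduce to kg·s⁻² except D., which is kg·s⁻²·A⁻¹.

D.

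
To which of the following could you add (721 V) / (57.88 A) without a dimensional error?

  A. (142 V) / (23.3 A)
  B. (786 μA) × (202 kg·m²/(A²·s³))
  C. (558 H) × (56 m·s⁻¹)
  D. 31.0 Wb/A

A.

Reference: [kg·m²·s⁻³·A⁻¹] / [A] = kg·m²·s⁻³·A⁻².
Each option:
  A. [kg·m²·s⁻³·A⁻¹] / [A] = kg·m²·s⁻³·A⁻²  ← same
  B. [A] · [kg·m²·s⁻³·A⁻²] = kg·m²·s⁻³·A⁻¹
  C. [kg·m²·s⁻²·A⁻²] · [m·s⁻¹] = kg·m³·s⁻³·A⁻²
  D. Wb·A⁻¹ = V·s·A⁻¹ = kg·m²·s⁻²·A⁻²
Only A. matches kg·m²·s⁻³·A⁻².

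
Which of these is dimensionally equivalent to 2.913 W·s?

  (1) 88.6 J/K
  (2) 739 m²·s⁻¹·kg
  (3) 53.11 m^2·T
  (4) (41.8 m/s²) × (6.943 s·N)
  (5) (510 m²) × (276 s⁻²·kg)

Reference: W·s = J·s⁻¹·s = kg·m²·s⁻².
Each option:
  (1) J·K⁻¹ = N·m·K⁻¹ = kg·m²·s⁻²·K⁻¹
  (2) kg·m²·s⁻¹
  (3) T·m² = Wb·m⁻²·m² = kg·m²·s⁻²·A⁻¹
  (4) [m·s⁻²] · [kg·m·s⁻¹] = kg·m²·s⁻³
  (5) [m²] · [kg·s⁻²] = kg·m²·s⁻²  ← same
Only (5) matches kg·m²·s⁻².

(5)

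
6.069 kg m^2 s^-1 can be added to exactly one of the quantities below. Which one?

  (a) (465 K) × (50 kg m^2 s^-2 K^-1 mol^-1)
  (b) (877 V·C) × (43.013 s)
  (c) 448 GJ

(b)

Reference: kg·m²·s⁻¹.
Each option:
  (a) [K] · [kg·m²·s⁻²·K⁻¹·mol⁻¹] = kg·m²·s⁻²·mol⁻¹
  (b) [kg·m²·s⁻²] · [s] = kg·m²·s⁻¹  ← same
  (c) J = N·m = kg·m²·s⁻²
Only (b) matches kg·m²·s⁻¹.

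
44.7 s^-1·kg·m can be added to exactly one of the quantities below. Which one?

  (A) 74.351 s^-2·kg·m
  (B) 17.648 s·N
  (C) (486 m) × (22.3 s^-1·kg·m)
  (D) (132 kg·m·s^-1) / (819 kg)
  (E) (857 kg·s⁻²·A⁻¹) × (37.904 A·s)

(B)

Reference: kg·m·s⁻¹.
Each option:
  (A) kg·m·s⁻²
  (B) N·s = kg·m·s⁻²·s = kg·m·s⁻¹  ← same
  (C) [m] · [kg·m·s⁻¹] = kg·m²·s⁻¹
  (D) [kg·m·s⁻¹] / [kg] = m·s⁻¹
  (E) [kg·s⁻²·A⁻¹] · [s·A] = kg·s⁻¹
Only (B) matches kg·m·s⁻¹.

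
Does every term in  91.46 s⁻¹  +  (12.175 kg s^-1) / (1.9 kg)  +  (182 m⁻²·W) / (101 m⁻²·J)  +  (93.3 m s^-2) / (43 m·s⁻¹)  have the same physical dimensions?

In SI base units:
  91.46 s⁻¹:  s⁻¹
  (12.175 kg s^-1) / (1.9 kg):  [kg·s⁻¹] / [kg] = s⁻¹
  (182 m⁻²·W) / (101 m⁻²·J):  [kg·s⁻³] / [kg·s⁻²] = s⁻¹
  (93.3 m s^-2) / (43 m·s⁻¹):  [m·s⁻²] / [m·s⁻¹] = s⁻¹
Every term reduces to s⁻¹.

Yes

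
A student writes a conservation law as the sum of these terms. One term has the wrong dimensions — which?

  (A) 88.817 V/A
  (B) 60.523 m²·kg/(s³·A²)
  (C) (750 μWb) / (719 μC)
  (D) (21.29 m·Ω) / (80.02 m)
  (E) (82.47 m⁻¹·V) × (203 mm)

(E)

In SI base units:
  (A) V·A⁻¹ = J·C⁻¹·A⁻¹ = kg·m²·s⁻³·A⁻²
  (B) kg·m²·s⁻³·A⁻²
  (C) [kg·m²·s⁻²·A⁻¹] / [s·A] = kg·m²·s⁻³·A⁻²
  (D) [kg·m³·s⁻³·A⁻²] / [m] = kg·m²·s⁻³·A⁻²
  (E) [kg·m·s⁻³·A⁻¹] · [m] = kg·m²·s⁻³·A⁻¹
All reduce to kg·m²·s⁻³·A⁻² except (E), which is kg·m²·s⁻³·A⁻¹.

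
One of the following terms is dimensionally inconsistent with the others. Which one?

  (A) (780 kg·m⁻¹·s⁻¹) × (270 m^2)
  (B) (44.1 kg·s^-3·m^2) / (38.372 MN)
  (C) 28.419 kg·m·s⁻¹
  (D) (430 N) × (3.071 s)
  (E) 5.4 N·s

In SI base units:
  (A) [kg·m⁻¹·s⁻¹] · [m²] = kg·m·s⁻¹
  (B) [kg·m²·s⁻³] / [kg·m·s⁻²] = m·s⁻¹
  (C) kg·m·s⁻¹
  (D) [kg·m·s⁻²] · [s] = kg·m·s⁻¹
  (E) N·s = kg·m·s⁻²·s = kg·m·s⁻¹
All reduce to kg·m·s⁻¹ except (B), which is m·s⁻¹.

(B)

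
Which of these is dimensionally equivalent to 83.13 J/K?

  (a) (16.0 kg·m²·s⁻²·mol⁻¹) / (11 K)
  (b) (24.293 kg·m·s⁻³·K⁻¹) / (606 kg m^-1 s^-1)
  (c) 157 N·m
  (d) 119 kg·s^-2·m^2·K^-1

Reference: J·K⁻¹ = N·m·K⁻¹ = kg·m²·s⁻²·K⁻¹.
Each option:
  (a) [kg·m²·s⁻²·mol⁻¹] / [K] = kg·m²·s⁻²·K⁻¹·mol⁻¹
  (b) [kg·m·s⁻³·K⁻¹] / [kg·m⁻¹·s⁻¹] = m²·s⁻²·K⁻¹
  (c) N·m = kg·m·s⁻²·m = kg·m²·s⁻²
  (d) kg·m²·s⁻²·K⁻¹  ← same
Only (d) matches kg·m²·s⁻²·K⁻¹.

(d)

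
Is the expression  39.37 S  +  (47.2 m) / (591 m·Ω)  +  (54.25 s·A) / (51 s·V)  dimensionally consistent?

Expand each in SI base units:
  39.37 S:  S = Ω⁻¹ = kg⁻¹·m⁻²·s³·A²
  (47.2 m) / (591 m·Ω):  [m] / [kg·m³·s⁻³·A⁻²] = kg⁻¹·m⁻²·s³·A²
  (54.25 s·A) / (51 s·V):  [s·A] / [kg·m²·s⁻²·A⁻¹] = kg⁻¹·m⁻²·s³·A²
Every term reduces to kg⁻¹·m⁻²·s³·A².

Yes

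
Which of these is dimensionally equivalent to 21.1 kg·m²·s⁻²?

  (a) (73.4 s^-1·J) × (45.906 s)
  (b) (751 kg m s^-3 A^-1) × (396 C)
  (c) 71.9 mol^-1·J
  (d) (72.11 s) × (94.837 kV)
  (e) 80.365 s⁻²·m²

(a)

Reference: kg·m²·s⁻².
Each option:
  (a) [kg·m²·s⁻³] · [s] = kg·m²·s⁻²  ← same
  (b) [kg·m·s⁻³·A⁻¹] · [s·A] = kg·m·s⁻²
  (c) J·mol⁻¹ = N·m·mol⁻¹ = kg·m²·s⁻²·mol⁻¹
  (d) [s] · [kg·m²·s⁻³·A⁻¹] = kg·m²·s⁻²·A⁻¹
  (e) m²·s⁻²
Only (a) matches kg·m²·s⁻².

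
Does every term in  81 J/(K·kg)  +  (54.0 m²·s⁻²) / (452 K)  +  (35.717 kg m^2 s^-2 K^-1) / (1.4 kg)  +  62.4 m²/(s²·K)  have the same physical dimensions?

Dimensions:
  81 J/(K·kg):  J·kg⁻¹·K⁻¹ = N·m·kg⁻¹·K⁻¹ = m²·s⁻²·K⁻¹
  (54.0 m²·s⁻²) / (452 K):  [m²·s⁻²] / [K] = m²·s⁻²·K⁻¹
  (35.717 kg m^2 s^-2 K^-1) / (1.4 kg):  [kg·m²·s⁻²·K⁻¹] / [kg] = m²·s⁻²·K⁻¹
  62.4 m²/(s²·K):  m²·s⁻²·K⁻¹
Every term reduces to m²·s⁻²·K⁻¹.

Yes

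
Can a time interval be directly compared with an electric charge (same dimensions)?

Reduce each to base SI dimensions:
  a time interval:  [time interval] = s
  an electric charge:  [electric charge] = s·A
s ≠ s·A, so they cannot be added.

No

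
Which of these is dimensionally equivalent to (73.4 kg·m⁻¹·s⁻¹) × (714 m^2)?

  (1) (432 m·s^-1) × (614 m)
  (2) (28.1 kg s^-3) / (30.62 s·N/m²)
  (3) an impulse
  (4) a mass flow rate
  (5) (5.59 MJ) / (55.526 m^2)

(3)

Reference: [kg·m⁻¹·s⁻¹] · [m²] = kg·m·s⁻¹.
Each option:
  (1) [m·s⁻¹] · [m] = m²·s⁻¹
  (2) [kg·s⁻³] / [kg·m⁻¹·s⁻¹] = m·s⁻²
  (3) [impulse] = kg·m·s⁻¹  ← same
  (4) [mass flow rate] = kg·s⁻¹
  (5) [kg·m²·s⁻²] / [m²] = kg·s⁻²
Only (3) matches kg·m·s⁻¹.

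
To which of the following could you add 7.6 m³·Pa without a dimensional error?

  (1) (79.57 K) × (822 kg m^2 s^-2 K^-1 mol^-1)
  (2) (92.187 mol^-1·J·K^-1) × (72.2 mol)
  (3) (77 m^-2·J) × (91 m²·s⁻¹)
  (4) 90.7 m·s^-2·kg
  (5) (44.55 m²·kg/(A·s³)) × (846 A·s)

Reference: Pa·m³ = N·m⁻²·m³ = kg·m²·s⁻².
Each option:
  (1) [K] · [kg·m²·s⁻²·K⁻¹·mol⁻¹] = kg·m²·s⁻²·mol⁻¹
  (2) [kg·m²·s⁻²·K⁻¹·mol⁻¹] · [mol] = kg·m²·s⁻²·K⁻¹
  (3) [kg·s⁻²] · [m²·s⁻¹] = kg·m²·s⁻³
  (4) kg·m·s⁻²
  (5) [kg·m²·s⁻³·A⁻¹] · [s·A] = kg·m²·s⁻²  ← same
Only (5) matches kg·m²·s⁻².

(5)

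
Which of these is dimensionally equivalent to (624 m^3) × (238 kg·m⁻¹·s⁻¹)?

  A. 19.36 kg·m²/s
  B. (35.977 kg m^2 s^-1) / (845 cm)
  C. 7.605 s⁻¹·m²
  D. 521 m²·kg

Reference: [m³] · [kg·m⁻¹·s⁻¹] = kg·m²·s⁻¹.
Each option:
  A. kg·m²·s⁻¹  ← same
  B. [kg·m²·s⁻¹] / [m] = kg·m·s⁻¹
  C. m²·s⁻¹
  D. kg·m²
Only A. matches kg·m²·s⁻¹.

A.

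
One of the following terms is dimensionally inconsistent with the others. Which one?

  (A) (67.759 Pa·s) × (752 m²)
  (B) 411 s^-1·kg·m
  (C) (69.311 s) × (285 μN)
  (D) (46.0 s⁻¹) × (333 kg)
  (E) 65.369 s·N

In SI base units:
  (A) [kg·m⁻¹·s⁻¹] · [m²] = kg·m·s⁻¹
  (B) kg·m·s⁻¹
  (C) [s] · [kg·m·s⁻²] = kg·m·s⁻¹
  (D) [s⁻¹] · [kg] = kg·s⁻¹
  (E) N·s = kg·m·s⁻²·s = kg·m·s⁻¹
All reduce to kg·m·s⁻¹ except (D), which is kg·s⁻¹.

(D)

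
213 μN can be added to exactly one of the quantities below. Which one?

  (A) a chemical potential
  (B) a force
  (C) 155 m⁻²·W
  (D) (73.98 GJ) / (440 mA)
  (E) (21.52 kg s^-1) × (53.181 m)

(B)

Reference: N = kg·m·s⁻².
Each option:
  (A) [chemical potential] = kg·m²·s⁻²·mol⁻¹
  (B) [force] = kg·m·s⁻²  ← same
  (C) W·m⁻² = J·s⁻¹·m⁻² = kg·s⁻³
  (D) [kg·m²·s⁻²] / [A] = kg·m²·s⁻²·A⁻¹
  (E) [kg·s⁻¹] · [m] = kg·m·s⁻¹
Only (B) matches kg·m·s⁻².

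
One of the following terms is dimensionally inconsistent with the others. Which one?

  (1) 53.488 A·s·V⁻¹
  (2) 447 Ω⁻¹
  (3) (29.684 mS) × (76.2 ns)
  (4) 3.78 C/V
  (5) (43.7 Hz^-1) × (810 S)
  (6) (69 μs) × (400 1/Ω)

(2)

In SI base units:
  (1) A·s·V⁻¹ = A·s·(J·C⁻¹)⁻¹ = kg⁻¹·m⁻²·s⁴·A²
  (2) Ω⁻¹ = (V·A⁻¹)⁻¹ = kg⁻¹·m⁻²·s³·A²
  (3) [kg⁻¹·m⁻²·s³·A²] · [s] = kg⁻¹·m⁻²·s⁴·A²
  (4) C·V⁻¹ = s·A·(J·C⁻¹)⁻¹ = kg⁻¹·m⁻²·s⁴·A²
  (5) [s] · [kg⁻¹·m⁻²·s³·A²] = kg⁻¹·m⁻²·s⁴·A²
  (6) [s] · [kg⁻¹·m⁻²·s³·A²] = kg⁻¹·m⁻²·s⁴·A²
All reduce to kg⁻¹·m⁻²·s⁴·A² except (2), which is kg⁻¹·m⁻²·s³·A².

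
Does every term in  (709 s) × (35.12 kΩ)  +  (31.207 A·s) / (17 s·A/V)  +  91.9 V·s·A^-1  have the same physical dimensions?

No

Reduce each to base SI dimensions:
  (709 s) × (35.12 kΩ):  [s] · [kg·m²·s⁻³·A⁻²] = kg·m²·s⁻²·A⁻²
  (31.207 A·s) / (17 s·A/V):  [s·A] / [kg⁻¹·m⁻²·s⁴·A²] = kg·m²·s⁻³·A⁻¹
  91.9 V·s·A^-1:  V·s·A⁻¹ = J·C⁻¹·s·A⁻¹ = kg·m²·s⁻²·A⁻²
The terms do not share a single dimension (kg·m²·s⁻²·A⁻² vs kg·m²·s⁻³·A⁻¹).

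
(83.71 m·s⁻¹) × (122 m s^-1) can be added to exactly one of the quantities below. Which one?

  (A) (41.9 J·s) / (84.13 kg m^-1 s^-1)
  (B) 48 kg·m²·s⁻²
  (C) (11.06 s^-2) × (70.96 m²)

(C)

Reference: [m·s⁻¹] · [m·s⁻¹] = m²·s⁻².
Each option:
  (A) [kg·m²·s⁻¹] / [kg·m⁻¹·s⁻¹] = m³
  (B) kg·m²·s⁻²
  (C) [s⁻²] · [m²] = m²·s⁻²  ← same
Only (C) matches m²·s⁻².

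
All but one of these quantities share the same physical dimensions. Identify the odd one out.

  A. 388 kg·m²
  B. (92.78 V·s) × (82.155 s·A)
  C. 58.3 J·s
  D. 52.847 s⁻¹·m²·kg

In SI base units:
  A. kg·m²
  B. [kg·m²·s⁻²·A⁻¹] · [s·A] = kg·m²·s⁻¹
  C. J·s = N·m·s = kg·m²·s⁻¹
  D. kg·m²·s⁻¹
All reduce to kg·m²·s⁻¹ except A., which is kg·m².

A.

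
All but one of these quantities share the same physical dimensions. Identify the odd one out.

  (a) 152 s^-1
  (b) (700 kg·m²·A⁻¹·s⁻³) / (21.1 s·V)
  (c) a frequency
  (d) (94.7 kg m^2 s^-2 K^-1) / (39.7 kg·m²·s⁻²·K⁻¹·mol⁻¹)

Reduce each to base SI dimensions:
  (a) s⁻¹
  (b) [kg·m²·s⁻³·A⁻¹] / [kg·m²·s⁻²·A⁻¹] = s⁻¹
  (c) [frequency] = s⁻¹
  (d) [kg·m²·s⁻²·K⁻¹] / [kg·m²·s⁻²·K⁻¹·mol⁻¹] = mol
All reduce to s⁻¹ except (d), which is mol.

(d)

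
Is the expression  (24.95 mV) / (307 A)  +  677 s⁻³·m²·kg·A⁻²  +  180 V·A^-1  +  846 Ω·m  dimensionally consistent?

Work out the base dimensions of each:
  (24.95 mV) / (307 A):  [kg·m²·s⁻³·A⁻¹] / [A] = kg·m²·s⁻³·A⁻²
  677 s⁻³·m²·kg·A⁻²:  kg·m²·s⁻³·A⁻²
  180 V·A^-1:  V·A⁻¹ = J·C⁻¹·A⁻¹ = kg·m²·s⁻³·A⁻²
  846 Ω·m:  Ω·m = V·A⁻¹·m = kg·m³·s⁻³·A⁻²
The terms do not share a single dimension (kg·m²·s⁻³·A⁻² vs kg·m³·s⁻³·A⁻²).

No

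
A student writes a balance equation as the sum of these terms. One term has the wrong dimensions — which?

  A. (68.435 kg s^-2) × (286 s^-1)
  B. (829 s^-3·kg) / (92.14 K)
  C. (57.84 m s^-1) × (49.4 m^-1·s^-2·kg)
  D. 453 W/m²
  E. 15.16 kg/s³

B.

In SI base units:
  A. [kg·s⁻²] · [s⁻¹] = kg·s⁻³
  B. [kg·s⁻³] / [K] = kg·s⁻³·K⁻¹
  C. [m·s⁻¹] · [kg·m⁻¹·s⁻²] = kg·s⁻³
  D. W·m⁻² = J·s⁻¹·m⁻² = kg·s⁻³
  E. kg·s⁻³
All reduce to kg·s⁻³ except B., which is kg·s⁻³·K⁻¹.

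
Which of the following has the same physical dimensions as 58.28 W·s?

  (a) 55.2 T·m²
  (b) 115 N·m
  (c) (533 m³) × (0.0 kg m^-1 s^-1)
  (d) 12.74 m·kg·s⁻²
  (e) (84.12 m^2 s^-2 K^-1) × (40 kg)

Reference: W·s = J·s⁻¹·s = kg·m²·s⁻².
Each option:
  (a) T·m² = Wb·m⁻²·m² = kg·m²·s⁻²·A⁻¹
  (b) N·m = kg·m·s⁻²·m = kg·m²·s⁻²  ← same
  (c) [m³] · [kg·m⁻¹·s⁻¹] = kg·m²·s⁻¹
  (d) kg·m·s⁻²
  (e) [m²·s⁻²·K⁻¹] · [kg] = kg·m²·s⁻²·K⁻¹
Only (b) matches kg·m²·s⁻².

(b)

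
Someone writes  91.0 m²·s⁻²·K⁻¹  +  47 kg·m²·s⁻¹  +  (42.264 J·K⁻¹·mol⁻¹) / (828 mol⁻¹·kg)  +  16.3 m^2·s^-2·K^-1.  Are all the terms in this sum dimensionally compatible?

Dimensions:
  91.0 m²·s⁻²·K⁻¹:  m²·s⁻²·K⁻¹
  47 kg·m²·s⁻¹:  kg·m²·s⁻¹
  (42.264 J·K⁻¹·mol⁻¹) / (828 mol⁻¹·kg):  [kg·m²·s⁻²·K⁻¹·mol⁻¹] / [kg·mol⁻¹] = m²·s⁻²·K⁻¹
  16.3 m^2·s^-2·K^-1:  m²·s⁻²·K⁻¹
The terms do not share a single dimension (kg·m²·s⁻¹ vs m²·s⁻²·K⁻¹).

No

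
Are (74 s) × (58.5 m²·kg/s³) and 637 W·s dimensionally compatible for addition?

Dimensions:
  (74 s) × (58.5 m²·kg/s³):  [s] · [kg·m²·s⁻³] = kg·m²·s⁻²
  637 W·s:  W·s = J·s⁻¹·s = kg·m²·s⁻²
Both are kg·m²·s⁻², so they have the same dimensions and can be added.

Yes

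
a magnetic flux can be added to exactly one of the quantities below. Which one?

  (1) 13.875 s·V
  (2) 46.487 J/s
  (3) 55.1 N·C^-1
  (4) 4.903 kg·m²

Reference: [magnetic flux] = kg·m²·s⁻²·A⁻¹.
Each option:
  (1) V·s = J·C⁻¹·s = kg·m²·s⁻²·A⁻¹  ← same
  (2) J·s⁻¹ = N·m·s⁻¹ = kg·m²·s⁻³
  (3) N·C⁻¹ = kg·m·s⁻²·(s·A)⁻¹ = kg·m·s⁻³·A⁻¹
  (4) kg·m²
Only (1) matches kg·m²·s⁻²·A⁻¹.

(1)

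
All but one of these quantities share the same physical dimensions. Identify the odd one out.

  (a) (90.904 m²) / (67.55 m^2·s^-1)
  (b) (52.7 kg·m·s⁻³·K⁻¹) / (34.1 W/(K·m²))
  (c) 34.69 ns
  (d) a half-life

(b)

Reduce each to base SI dimensions:
  (a) [m²] / [m²·s⁻¹] = s
  (b) [kg·m·s⁻³·K⁻¹] / [kg·s⁻³·K⁻¹] = m
  (c) s
  (d) [half-life] = s
All reduce to s except (b), which is m.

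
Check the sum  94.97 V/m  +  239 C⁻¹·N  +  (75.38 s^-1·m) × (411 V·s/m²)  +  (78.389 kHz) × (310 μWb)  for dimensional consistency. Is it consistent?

Dimensions:
  94.97 V/m:  V·m⁻¹ = J·C⁻¹·m⁻¹ = kg·m·s⁻³·A⁻¹
  239 C⁻¹·N:  N·C⁻¹ = kg·m·s⁻²·(s·A)⁻¹ = kg·m·s⁻³·A⁻¹
  (75.38 s^-1·m) × (411 V·s/m²):  [m·s⁻¹] · [kg·s⁻²·A⁻¹] = kg·m·s⁻³·A⁻¹
  (78.389 kHz) × (310 μWb):  [s⁻¹] · [kg·m²·s⁻²·A⁻¹] = kg·m²·s⁻³·A⁻¹
The terms do not share a single dimension (kg·m²·s⁻³·A⁻¹ vs kg·m·s⁻³·A⁻¹).

No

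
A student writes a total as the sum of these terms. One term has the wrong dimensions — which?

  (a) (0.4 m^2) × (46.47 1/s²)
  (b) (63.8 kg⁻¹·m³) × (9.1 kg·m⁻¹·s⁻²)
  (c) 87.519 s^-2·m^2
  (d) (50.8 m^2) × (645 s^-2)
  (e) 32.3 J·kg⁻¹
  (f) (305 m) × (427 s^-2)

(f)

In SI base units:
  (a) [m²] · [s⁻²] = m²·s⁻²
  (b) [kg⁻¹·m³] · [kg·m⁻¹·s⁻²] = m²·s⁻²
  (c) m²·s⁻²
  (d) [m²] · [s⁻²] = m²·s⁻²
  (e) J·kg⁻¹ = N·m·kg⁻¹ = m²·s⁻²
  (f) [m] · [s⁻²] = m·s⁻²
All reduce to m²·s⁻² except (f), which is m·s⁻².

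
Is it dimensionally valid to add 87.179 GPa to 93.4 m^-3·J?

Work out the base dimensions of each:
  87.179 GPa:  Pa = N·m⁻² = kg·m⁻¹·s⁻²
  93.4 m^-3·J:  J·m⁻³ = N·m·m⁻³ = kg·m⁻¹·s⁻²
Both are kg·m⁻¹·s⁻², so they have the same dimensions and can be added.

Yes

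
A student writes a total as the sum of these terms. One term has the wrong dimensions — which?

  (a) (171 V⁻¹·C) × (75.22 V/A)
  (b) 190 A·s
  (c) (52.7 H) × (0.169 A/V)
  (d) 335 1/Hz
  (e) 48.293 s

(b)

Reduce each to base SI dimensions:
  (a) [kg⁻¹·m⁻²·s⁴·A²] · [kg·m²·s⁻³·A⁻²] = s
  (b) A·s = s·A
  (c) [kg·m²·s⁻²·A⁻²] · [kg⁻¹·m⁻²·s³·A²] = s
  (d) Hz⁻¹ = (s⁻¹)⁻¹ = s
  (e) s
All reduce to s except (b), which is s·A.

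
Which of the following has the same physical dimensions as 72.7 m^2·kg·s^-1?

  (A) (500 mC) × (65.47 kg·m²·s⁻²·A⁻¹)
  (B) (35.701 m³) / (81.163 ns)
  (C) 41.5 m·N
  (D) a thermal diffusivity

Reference: kg·m²·s⁻¹.
Each option:
  (A) [s·A] · [kg·m²·s⁻²·A⁻¹] = kg·m²·s⁻¹  ← same
  (B) [m³] / [s] = m³·s⁻¹
  (C) N·m = kg·m·s⁻²·m = kg·m²·s⁻²
  (D) [thermal diffusivity] = m²·s⁻¹
Only (A) matches kg·m²·s⁻¹.

(A)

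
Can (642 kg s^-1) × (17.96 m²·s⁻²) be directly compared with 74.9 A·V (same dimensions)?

Yes

Dimensions:
  (642 kg s^-1) × (17.96 m²·s⁻²):  [kg·s⁻¹] · [m²·s⁻²] = kg·m²·s⁻³
  74.9 A·V:  V·A = J·C⁻¹·A = kg·m²·s⁻³
Both are kg·m²·s⁻³, so they have the same dimensions and can be added.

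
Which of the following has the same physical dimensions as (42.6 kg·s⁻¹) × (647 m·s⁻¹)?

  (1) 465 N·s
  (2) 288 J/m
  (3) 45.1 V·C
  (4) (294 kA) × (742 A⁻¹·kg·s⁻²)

Reference: [kg·s⁻¹] · [m·s⁻¹] = kg·m·s⁻².
Each option:
  (1) N·s = kg·m·s⁻²·s = kg·m·s⁻¹
  (2) J·m⁻¹ = N·m·m⁻¹ = kg·m·s⁻²  ← same
  (3) C·V = s·A·J·C⁻¹ = kg·m²·s⁻²
  (4) [A] · [kg·s⁻²·A⁻¹] = kg·s⁻²
Only (2) matches kg·m·s⁻².

(2)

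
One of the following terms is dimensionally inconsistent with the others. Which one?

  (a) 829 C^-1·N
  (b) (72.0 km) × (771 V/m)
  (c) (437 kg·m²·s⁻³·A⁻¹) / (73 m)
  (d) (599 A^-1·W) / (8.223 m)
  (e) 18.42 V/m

In SI base units:
  (a) N·C⁻¹ = kg·m·s⁻²·(s·A)⁻¹ = kg·m·s⁻³·A⁻¹
  (b) [m] · [kg·m·s⁻³·A⁻¹] = kg·m²·s⁻³·A⁻¹
  (c) [kg·m²·s⁻³·A⁻¹] / [m] = kg·m·s⁻³·A⁻¹
  (d) [kg·m²·s⁻³·A⁻¹] / [m] = kg·m·s⁻³·A⁻¹
  (e) V·m⁻¹ = J·C⁻¹·m⁻¹ = kg·m·s⁻³·A⁻¹
All reduce to kg·m·s⁻³·A⁻¹ except (b), which is kg·m²·s⁻³·A⁻¹.

(b)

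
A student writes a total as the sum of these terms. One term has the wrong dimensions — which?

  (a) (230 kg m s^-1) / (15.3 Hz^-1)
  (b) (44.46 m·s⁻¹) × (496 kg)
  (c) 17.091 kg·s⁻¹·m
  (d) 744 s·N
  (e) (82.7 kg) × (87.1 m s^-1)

Expand each in SI base units:
  (a) [kg·m·s⁻¹] / [s] = kg·m·s⁻²
  (b) [m·s⁻¹] · [kg] = kg·m·s⁻¹
  (c) kg·m·s⁻¹
  (d) N·s = kg·m·s⁻²·s = kg·m·s⁻¹
  (e) [kg] · [m·s⁻¹] = kg·m·s⁻¹
All reduce to kg·m·s⁻¹ except (a), which is kg·m·s⁻².

(a)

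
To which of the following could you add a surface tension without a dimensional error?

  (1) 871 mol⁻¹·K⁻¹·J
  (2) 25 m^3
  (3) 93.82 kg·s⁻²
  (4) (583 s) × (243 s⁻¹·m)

(3)

Reference: [surface tension] = kg·s⁻².
Each option:
  (1) J·mol⁻¹·K⁻¹ = N·m·mol⁻¹·K⁻¹ = kg·m²·s⁻²·K⁻¹·mol⁻¹
  (2) m³
  (3) kg·s⁻²  ← same
  (4) [s] · [m·s⁻¹] = m
Only (3) matches kg·s⁻².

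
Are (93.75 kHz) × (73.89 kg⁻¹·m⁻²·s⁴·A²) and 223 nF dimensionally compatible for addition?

No

Dimensions:
  (93.75 kHz) × (73.89 kg⁻¹·m⁻²·s⁴·A²):  [s⁻¹] · [kg⁻¹·m⁻²·s⁴·A²] = kg⁻¹·m⁻²·s³·A²
  223 nF:  F = C·V⁻¹ = kg⁻¹·m⁻²·s⁴·A²
kg⁻¹·m⁻²·s³·A² ≠ kg⁻¹·m⁻²·s⁴·A², so they cannot be added.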